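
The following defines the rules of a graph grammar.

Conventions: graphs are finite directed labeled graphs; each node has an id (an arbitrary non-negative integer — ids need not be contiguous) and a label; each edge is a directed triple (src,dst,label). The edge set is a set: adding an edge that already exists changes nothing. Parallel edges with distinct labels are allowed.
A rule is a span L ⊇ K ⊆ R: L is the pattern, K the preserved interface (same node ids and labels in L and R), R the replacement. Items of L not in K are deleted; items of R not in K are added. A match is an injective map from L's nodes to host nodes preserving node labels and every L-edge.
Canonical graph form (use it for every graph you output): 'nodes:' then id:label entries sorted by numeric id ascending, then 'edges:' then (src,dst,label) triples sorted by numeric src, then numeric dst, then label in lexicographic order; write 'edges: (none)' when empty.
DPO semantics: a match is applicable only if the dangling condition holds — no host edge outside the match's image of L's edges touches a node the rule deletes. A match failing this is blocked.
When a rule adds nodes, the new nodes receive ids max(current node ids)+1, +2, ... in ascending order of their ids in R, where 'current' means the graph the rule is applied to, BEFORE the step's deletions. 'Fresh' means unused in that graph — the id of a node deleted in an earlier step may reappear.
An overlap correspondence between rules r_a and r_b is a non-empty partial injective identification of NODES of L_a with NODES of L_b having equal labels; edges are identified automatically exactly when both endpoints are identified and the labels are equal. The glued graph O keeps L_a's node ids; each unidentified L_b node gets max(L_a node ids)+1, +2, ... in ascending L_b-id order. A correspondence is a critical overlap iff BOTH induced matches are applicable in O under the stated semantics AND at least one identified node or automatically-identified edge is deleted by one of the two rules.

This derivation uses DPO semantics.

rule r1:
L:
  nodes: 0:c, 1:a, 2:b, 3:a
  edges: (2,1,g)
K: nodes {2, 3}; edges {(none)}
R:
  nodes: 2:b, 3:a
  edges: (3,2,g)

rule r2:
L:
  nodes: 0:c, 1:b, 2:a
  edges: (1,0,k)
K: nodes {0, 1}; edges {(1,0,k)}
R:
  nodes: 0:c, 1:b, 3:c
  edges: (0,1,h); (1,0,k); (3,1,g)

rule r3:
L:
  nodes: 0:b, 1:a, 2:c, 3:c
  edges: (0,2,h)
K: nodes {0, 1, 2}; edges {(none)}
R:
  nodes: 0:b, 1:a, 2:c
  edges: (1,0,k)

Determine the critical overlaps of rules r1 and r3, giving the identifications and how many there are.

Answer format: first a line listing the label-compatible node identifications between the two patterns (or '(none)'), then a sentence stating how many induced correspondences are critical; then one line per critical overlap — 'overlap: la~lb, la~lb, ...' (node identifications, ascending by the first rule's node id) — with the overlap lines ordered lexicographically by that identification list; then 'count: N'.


label-compatible node identifications between L(r1) and L(r3): 0~2, 0~3, 1~1, 2~0, 3~1
8 of the induced correspondences are critical overlaps of r1 and r3.
overlap: 0~3
overlap: 0~3, 1~1
overlap: 0~3, 1~1, 2~0
overlap: 0~3, 2~0
overlap: 0~3, 2~0, 3~1
overlap: 0~3, 3~1
overlap: 1~1
overlap: 1~1, 2~0
count: 8


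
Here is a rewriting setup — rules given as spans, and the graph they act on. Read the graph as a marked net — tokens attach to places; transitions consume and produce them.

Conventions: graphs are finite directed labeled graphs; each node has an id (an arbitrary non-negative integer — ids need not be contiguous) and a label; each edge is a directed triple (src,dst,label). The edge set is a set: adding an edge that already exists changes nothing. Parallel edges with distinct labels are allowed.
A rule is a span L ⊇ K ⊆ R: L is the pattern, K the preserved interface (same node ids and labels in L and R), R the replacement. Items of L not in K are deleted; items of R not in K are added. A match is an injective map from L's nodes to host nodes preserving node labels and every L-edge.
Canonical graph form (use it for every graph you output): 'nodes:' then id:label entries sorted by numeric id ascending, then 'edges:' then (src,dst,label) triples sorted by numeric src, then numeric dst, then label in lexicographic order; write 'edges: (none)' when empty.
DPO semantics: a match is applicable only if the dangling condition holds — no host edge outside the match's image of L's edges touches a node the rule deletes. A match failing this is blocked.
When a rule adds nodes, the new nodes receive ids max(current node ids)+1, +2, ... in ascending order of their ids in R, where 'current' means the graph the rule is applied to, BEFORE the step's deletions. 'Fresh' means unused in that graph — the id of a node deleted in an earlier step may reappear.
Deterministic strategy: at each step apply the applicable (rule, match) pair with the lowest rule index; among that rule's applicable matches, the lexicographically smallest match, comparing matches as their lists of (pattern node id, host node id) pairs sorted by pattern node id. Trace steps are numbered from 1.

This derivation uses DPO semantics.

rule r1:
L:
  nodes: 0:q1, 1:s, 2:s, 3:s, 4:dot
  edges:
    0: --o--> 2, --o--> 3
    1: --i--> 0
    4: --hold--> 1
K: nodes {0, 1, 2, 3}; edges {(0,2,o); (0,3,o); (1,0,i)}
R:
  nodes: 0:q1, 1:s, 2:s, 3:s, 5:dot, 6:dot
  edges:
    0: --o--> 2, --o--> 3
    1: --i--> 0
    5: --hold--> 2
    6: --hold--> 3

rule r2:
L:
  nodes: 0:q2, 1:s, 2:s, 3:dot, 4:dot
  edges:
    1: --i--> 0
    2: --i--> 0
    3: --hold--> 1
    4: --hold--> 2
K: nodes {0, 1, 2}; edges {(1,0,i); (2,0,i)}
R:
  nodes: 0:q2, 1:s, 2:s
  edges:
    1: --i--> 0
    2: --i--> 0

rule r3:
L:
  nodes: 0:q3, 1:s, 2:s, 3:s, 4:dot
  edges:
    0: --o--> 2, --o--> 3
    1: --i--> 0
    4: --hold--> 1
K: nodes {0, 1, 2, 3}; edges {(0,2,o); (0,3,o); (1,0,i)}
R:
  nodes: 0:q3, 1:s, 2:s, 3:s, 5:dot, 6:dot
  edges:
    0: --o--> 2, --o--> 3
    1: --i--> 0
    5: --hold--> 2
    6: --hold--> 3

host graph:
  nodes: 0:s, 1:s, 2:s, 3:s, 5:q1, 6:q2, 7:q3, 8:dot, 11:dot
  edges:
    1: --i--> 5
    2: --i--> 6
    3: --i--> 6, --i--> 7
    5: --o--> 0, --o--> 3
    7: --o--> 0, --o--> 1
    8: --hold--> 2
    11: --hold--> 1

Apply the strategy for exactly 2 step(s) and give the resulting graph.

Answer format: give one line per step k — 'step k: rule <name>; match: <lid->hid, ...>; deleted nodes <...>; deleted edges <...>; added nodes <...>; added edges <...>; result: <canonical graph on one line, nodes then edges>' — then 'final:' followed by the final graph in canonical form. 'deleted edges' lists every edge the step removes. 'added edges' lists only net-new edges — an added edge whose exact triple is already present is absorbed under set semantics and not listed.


step 1: rule r1; match: 0->5, 1->1, 2->0, 3->3, 4->11; deleted nodes 11; deleted edges (11,1,hold); added nodes 12, 13; added edges (12,0,hold); (13,3,hold); result: nodes: 0:s, 1:s, 2:s, 3:s, 5:q1, 6:q2, 7:q3, 8:dot, 12:dot, 13:dot edges: (1,5,i); (2,6,i); (3,6,i); (3,7,i); (5,0,o); (5,3,o); (7,0,o); (7,1,o); (8,2,hold); (12,0,hold); (13,3,hold)
step 2: rule r2; match: 0->6, 1->2, 2->3, 3->8, 4->13; deleted nodes 8, 13; deleted edges (8,2,hold); (13,3,hold); added nodes (none); added edges (none); result: nodes: 0:s, 1:s, 2:s, 3:s, 5:q1, 6:q2, 7:q3, 12:dot edges: (1,5,i); (2,6,i); (3,6,i); (3,7,i); (5,0,o); (5,3,o); (7,0,o); (7,1,o); (12,0,hold)
final:
nodes: 0:s, 1:s, 2:s, 3:s, 5:q1, 6:q2, 7:q3, 12:dot
edges: (1,5,i); (2,6,i); (3,6,i); (3,7,i); (5,0,o); (5,3,o); (7,0,o); (7,1,o); (12,0,hold)


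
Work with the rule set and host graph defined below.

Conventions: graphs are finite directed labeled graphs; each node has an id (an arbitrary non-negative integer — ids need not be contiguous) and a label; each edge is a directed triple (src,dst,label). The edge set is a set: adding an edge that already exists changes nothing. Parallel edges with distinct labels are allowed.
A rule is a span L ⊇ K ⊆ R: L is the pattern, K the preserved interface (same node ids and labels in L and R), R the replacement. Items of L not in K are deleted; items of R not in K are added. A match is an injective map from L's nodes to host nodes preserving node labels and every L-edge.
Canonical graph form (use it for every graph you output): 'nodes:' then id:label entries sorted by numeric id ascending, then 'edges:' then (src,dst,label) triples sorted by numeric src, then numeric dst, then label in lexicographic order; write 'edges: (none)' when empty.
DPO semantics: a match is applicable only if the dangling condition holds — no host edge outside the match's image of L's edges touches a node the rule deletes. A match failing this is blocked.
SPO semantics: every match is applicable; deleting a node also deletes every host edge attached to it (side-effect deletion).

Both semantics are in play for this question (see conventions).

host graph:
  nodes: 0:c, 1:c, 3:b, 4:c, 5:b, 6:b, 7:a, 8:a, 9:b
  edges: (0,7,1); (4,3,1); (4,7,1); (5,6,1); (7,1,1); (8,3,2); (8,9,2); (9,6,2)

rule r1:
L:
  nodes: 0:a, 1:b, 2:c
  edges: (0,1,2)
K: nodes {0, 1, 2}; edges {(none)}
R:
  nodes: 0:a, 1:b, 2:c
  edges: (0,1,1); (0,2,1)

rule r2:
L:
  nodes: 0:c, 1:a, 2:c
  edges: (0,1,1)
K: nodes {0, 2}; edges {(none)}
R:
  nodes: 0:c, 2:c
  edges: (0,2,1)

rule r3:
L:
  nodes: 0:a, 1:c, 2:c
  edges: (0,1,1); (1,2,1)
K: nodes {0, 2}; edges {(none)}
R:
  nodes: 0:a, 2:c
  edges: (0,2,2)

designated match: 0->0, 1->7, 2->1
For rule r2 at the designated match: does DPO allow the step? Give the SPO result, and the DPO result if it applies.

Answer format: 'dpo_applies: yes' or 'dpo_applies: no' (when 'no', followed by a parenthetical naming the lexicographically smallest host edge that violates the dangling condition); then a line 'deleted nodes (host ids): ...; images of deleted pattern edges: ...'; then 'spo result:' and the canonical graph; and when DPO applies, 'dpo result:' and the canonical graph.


dpo_applies: no
(the rule deletes node 7, which keeps host edge (4,7,1) outside the match image — the dangling condition fails, DPO blocks; SPO proceeds and side-deletes such edges)
deleted nodes (host ids): 7; images of deleted pattern edges: (0,7,1)
spo result:
nodes: 0:c, 1:c, 3:b, 4:c, 5:b, 6:b, 8:a, 9:b
edges: (0,1,1); (4,3,1); (5,6,1); (8,3,2); (8,9,2); (9,6,2)


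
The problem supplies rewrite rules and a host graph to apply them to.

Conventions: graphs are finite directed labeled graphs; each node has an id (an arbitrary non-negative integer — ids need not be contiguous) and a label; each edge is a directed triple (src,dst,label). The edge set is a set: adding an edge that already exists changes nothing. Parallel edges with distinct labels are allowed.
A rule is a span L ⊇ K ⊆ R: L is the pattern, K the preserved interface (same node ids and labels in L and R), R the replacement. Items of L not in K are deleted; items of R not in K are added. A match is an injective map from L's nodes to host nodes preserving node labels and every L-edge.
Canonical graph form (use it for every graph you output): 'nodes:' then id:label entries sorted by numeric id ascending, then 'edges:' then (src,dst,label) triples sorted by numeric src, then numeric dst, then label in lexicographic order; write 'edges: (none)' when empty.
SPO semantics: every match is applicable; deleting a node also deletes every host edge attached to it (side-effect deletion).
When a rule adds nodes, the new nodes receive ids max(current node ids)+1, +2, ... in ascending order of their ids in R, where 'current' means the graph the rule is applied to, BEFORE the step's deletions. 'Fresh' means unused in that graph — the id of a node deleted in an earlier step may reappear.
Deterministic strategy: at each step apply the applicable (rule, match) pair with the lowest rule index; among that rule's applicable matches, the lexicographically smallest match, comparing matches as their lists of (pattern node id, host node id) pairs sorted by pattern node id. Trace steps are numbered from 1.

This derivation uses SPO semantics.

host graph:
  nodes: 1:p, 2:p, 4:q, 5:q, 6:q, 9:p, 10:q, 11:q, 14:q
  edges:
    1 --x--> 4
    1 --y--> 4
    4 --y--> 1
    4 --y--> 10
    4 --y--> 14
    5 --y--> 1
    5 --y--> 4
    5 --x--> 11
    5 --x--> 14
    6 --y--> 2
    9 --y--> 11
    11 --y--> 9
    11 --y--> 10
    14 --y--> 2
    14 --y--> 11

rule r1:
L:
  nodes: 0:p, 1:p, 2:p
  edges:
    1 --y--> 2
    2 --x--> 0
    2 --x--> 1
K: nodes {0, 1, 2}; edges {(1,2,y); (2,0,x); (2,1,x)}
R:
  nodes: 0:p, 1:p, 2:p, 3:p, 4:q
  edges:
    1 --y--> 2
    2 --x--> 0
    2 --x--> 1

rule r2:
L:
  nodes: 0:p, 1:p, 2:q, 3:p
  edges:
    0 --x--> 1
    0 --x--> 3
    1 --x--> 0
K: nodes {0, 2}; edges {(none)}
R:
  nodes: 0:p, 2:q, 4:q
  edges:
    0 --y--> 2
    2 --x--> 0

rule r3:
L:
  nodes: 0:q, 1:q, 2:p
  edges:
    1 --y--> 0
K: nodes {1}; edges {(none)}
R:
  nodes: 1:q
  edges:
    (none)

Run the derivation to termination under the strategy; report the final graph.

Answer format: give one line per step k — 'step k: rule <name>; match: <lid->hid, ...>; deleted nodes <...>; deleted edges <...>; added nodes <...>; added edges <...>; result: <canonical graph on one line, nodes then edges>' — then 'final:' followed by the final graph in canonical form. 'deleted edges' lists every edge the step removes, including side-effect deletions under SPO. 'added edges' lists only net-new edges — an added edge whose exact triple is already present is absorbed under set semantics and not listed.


step 1: rule r3; match: 0->4, 1->5, 2->1; deleted nodes 1, 4; deleted edges (1,4,x); (1,4,y); (4,1,y); (4,10,y); (4,14,y); (5,1,y); (5,4,y); added nodes (none); added edges (none); result: nodes: 2:p, 5:q, 6:q, 9:p, 10:q, 11:q, 14:q edges: (5,11,x); (5,14,x); (6,2,y); (9,11,y); (11,9,y); (11,10,y); (14,2,y); (14,11,y)
step 2: rule r3; match: 0->10, 1->11, 2->2; deleted nodes 2, 10; deleted edges (6,2,y); (11,10,y); (14,2,y); added nodes (none); added edges (none); result: nodes: 5:q, 6:q, 9:p, 11:q, 14:q edges: (5,11,x); (5,14,x); (9,11,y); (11,9,y); (14,11,y)
step 3: rule r3; match: 0->11, 1->14, 2->9; deleted nodes 9, 11; deleted edges (5,11,x); (9,11,y); (11,9,y); (14,11,y); added nodes (none); added edges (none); result: nodes: 5:q, 6:q, 14:q edges: (5,14,x)
final:
nodes: 5:q, 6:q, 14:q
edges: (5,14,x)


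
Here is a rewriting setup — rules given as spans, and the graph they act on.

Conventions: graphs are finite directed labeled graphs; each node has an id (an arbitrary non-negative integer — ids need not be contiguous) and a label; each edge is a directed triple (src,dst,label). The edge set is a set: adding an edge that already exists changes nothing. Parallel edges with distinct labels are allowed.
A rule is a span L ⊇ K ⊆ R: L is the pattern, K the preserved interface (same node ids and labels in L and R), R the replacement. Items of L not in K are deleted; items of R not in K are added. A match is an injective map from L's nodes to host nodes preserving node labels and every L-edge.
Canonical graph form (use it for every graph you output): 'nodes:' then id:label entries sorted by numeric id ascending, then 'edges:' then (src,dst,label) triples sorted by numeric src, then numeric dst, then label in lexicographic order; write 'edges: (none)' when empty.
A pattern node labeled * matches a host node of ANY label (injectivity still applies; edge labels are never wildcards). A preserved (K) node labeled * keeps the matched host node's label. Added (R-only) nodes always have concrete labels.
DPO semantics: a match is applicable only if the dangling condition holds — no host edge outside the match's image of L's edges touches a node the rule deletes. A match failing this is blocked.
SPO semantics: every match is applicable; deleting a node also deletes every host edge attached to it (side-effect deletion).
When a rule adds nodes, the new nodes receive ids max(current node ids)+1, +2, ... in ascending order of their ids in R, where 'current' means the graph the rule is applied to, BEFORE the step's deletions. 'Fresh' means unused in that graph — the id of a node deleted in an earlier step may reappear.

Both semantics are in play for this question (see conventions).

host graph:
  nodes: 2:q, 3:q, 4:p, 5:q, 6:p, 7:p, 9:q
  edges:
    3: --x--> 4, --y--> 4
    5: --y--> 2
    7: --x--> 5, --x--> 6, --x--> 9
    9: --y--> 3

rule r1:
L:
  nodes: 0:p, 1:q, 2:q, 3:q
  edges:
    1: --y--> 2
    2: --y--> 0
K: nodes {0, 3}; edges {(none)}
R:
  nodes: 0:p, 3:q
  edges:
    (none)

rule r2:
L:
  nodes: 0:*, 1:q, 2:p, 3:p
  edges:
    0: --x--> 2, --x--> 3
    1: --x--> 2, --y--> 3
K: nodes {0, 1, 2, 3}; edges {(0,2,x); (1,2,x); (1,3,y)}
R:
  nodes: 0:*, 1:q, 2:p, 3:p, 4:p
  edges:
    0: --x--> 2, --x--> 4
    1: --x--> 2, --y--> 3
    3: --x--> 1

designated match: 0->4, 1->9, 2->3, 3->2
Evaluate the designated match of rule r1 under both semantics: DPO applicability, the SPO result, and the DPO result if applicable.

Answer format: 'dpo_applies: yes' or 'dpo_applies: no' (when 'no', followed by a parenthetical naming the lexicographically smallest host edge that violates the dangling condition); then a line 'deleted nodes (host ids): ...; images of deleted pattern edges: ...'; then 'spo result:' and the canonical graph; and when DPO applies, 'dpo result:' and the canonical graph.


dpo_applies: no
(the rule deletes node 3, which keeps host edge (3,4,x) outside the match image — the dangling condition fails, DPO blocks; SPO proceeds and side-deletes such edges)
deleted nodes (host ids): 3, 9; images of deleted pattern edges: (3,4,y); (9,3,y)
spo result:
nodes: 2:q, 4:p, 5:q, 6:p, 7:p
edges: (5,2,y); (7,5,x); (7,6,x)


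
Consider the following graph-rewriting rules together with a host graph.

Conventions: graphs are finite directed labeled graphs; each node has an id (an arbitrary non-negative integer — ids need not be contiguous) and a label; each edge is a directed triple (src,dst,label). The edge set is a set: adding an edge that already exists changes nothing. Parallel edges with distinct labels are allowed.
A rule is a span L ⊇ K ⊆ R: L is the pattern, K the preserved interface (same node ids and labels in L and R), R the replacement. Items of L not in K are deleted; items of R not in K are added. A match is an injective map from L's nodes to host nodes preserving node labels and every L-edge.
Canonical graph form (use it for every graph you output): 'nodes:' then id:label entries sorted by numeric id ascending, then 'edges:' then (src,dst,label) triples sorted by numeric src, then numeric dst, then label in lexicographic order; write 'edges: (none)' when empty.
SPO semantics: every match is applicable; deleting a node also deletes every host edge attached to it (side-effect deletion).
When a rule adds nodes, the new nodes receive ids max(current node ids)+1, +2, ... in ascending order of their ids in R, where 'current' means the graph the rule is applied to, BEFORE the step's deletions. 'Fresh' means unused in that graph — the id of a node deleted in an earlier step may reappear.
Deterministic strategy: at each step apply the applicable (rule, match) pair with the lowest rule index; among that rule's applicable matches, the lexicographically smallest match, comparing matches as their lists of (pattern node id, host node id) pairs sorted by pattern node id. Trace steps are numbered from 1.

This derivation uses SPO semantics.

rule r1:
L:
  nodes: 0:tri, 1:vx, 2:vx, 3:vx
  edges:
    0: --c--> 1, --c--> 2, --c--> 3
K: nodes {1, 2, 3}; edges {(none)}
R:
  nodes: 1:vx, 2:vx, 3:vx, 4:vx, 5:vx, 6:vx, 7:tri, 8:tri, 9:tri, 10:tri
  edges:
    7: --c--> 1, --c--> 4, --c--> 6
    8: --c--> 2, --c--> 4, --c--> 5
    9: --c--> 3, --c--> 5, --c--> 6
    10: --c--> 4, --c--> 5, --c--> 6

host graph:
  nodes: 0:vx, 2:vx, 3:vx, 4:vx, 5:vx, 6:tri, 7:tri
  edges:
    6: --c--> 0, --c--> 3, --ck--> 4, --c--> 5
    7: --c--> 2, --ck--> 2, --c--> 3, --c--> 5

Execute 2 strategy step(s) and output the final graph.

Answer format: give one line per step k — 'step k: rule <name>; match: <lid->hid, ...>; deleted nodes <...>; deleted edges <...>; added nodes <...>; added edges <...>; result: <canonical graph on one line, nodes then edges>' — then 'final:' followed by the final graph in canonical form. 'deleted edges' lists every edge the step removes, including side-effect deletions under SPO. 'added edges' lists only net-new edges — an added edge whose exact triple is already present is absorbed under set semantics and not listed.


step 1: rule r1; match: 0->6, 1->0, 2->3, 3->5; deleted nodes 6; deleted edges (6,0,c); (6,3,c); (6,4,ck); (6,5,c); added nodes 8, 9, 10, 11, 12, 13, 14; added edges (11,0,c); (11,8,c); (11,10,c); (12,3,c); (12,8,c); (12,9,c); (13,5,c); (13,9,c); (13,10,c); (14,8,c); (14,9,c); (14,10,c); result: nodes: 0:vx, 2:vx, 3:vx, 4:vx, 5:vx, 7:tri, 8:vx, 9:vx, 10:vx, 11:tri, 12:tri, 13:tri, 14:tri edges: (7,2,c); (7,2,ck); (7,3,c); (7,5,c); (11,0,c); (11,8,c); (11,10,c); (12,3,c); (12,8,c); (12,9,c); (13,5,c); (13,9,c); (13,10,c); (14,8,c); (14,9,c); (14,10,c)
step 2: rule r1; match: 0->7, 1->2, 2->3, 3->5; deleted nodes 7; deleted edges (7,2,c); (7,2,ck); (7,3,c); (7,5,c); added nodes 15, 16, 17, 18, 19, 20, 21; added edges (18,2,c); (18,15,c); (18,17,c); (19,3,c); (19,15,c); (19,16,c); (20,5,c); (20,16,c); (20,17,c); (21,15,c); (21,16,c); (21,17,c); result: nodes: 0:vx, 2:vx, 3:vx, 4:vx, 5:vx, 8:vx, 9:vx, 10:vx, 11:tri, 12:tri, 13:tri, 14:tri, 15:vx, 16:vx, 17:vx, 18:tri, 19:tri, 20:tri, 21:tri edges: (11,0,c); (11,8,c); (11,10,c); (12,3,c); (12,8,c); (12,9,c); (13,5,c); (13,9,c); (13,10,c); (14,8,c); (14,9,c); (14,10,c); (18,2,c); (18,15,c); (18,17,c); (19,3,c); (19,15,c); (19,16,c); (20,5,c); (20,16,c); (20,17,c); (21,15,c); (21,16,c); (21,17,c)
final:
nodes: 0:vx, 2:vx, 3:vx, 4:vx, 5:vx, 8:vx, 9:vx, 10:vx, 11:tri, 12:tri, 13:tri, 14:tri, 15:vx, 16:vx, 17:vx, 18:tri, 19:tri, 20:tri, 21:tri
edges: (11,0,c); (11,8,c); (11,10,c); (12,3,c); (12,8,c); (12,9,c); (13,5,c); (13,9,c); (13,10,c); (14,8,c); (14,9,c); (14,10,c); (18,2,c); (18,15,c); (18,17,c); (19,3,c); (19,15,c); (19,16,c); (20,5,c); (20,16,c); (20,17,c); (21,15,c); (21,16,c); (21,17,c)


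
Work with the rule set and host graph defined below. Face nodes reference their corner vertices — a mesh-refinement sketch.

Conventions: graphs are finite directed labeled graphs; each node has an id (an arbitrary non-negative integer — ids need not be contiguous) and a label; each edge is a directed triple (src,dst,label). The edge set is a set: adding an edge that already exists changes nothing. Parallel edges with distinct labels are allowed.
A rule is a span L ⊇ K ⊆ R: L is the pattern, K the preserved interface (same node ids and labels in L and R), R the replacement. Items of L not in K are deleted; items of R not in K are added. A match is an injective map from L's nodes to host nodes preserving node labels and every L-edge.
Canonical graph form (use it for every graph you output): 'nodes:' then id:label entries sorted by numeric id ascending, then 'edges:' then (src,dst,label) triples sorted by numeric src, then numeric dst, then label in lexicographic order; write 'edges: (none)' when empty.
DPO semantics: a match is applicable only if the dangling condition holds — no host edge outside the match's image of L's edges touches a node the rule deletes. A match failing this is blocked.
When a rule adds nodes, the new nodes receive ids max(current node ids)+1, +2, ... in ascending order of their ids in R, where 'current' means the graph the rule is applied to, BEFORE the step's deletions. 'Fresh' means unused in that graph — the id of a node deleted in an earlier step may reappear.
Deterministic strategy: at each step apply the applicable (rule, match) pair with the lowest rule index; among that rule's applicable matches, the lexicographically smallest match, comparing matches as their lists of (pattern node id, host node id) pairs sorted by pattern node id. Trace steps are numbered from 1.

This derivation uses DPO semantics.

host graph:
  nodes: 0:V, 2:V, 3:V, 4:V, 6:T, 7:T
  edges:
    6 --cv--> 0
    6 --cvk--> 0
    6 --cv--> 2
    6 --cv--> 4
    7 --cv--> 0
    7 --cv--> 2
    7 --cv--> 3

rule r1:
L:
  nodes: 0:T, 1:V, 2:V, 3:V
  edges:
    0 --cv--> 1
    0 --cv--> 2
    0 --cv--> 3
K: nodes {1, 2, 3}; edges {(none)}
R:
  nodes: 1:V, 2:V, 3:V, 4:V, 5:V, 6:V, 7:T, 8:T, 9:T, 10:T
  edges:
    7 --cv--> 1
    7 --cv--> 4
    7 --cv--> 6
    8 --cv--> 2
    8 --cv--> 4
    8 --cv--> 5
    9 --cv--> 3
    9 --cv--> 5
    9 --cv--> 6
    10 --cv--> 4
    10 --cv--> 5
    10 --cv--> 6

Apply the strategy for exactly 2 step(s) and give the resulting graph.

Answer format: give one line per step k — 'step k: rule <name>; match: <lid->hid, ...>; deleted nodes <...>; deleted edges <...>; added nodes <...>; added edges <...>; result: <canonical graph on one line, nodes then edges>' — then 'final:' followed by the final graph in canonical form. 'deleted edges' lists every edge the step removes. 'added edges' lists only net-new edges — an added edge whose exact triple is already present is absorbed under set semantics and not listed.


step 1: rule r1; match: 0->7, 1->0, 2->2, 3->3; deleted nodes 7; deleted edges (7,0,cv); (7,2,cv); (7,3,cv); added nodes 8, 9, 10, 11, 12, 13, 14; added edges (11,0,cv); (11,8,cv); (11,10,cv); (12,2,cv); (12,8,cv); (12,9,cv); (13,3,cv); (13,9,cv); (13,10,cv); (14,8,cv); (14,9,cv); (14,10,cv); result: nodes: 0:V, 2:V, 3:V, 4:V, 6:T, 8:V, 9:V, 10:V, 11:T, 12:T, 13:T, 14:T edges: (6,0,cv); (6,0,cvk); (6,2,cv); (6,4,cv); (11,0,cv); (11,8,cv); (11,10,cv); (12,2,cv); (12,8,cv); (12,9,cv); (13,3,cv); (13,9,cv); (13,10,cv); (14,8,cv); (14,9,cv); (14,10,cv)
step 2: rule r1; match: 0->11, 1->0, 2->8, 3->10; deleted nodes 11; deleted edges (11,0,cv); (11,8,cv); (11,10,cv); added nodes 15, 16, 17, 18, 19, 20, 21; added edges (18,0,cv); (18,15,cv); (18,17,cv); (19,8,cv); (19,15,cv); (19,16,cv); (20,10,cv); (20,16,cv); (20,17,cv); (21,15,cv); (21,16,cv); (21,17,cv); result: nodes: 0:V, 2:V, 3:V, 4:V, 6:T, 8:V, 9:V, 10:V, 12:T, 13:T, 14:T, 15:V, 16:V, 17:V, 18:T, 19:T, 20:T, 21:T edges: (6,0,cv); (6,0,cvk); (6,2,cv); (6,4,cv); (12,2,cv); (12,8,cv); (12,9,cv); (13,3,cv); (13,9,cv); (13,10,cv); (14,8,cv); (14,9,cv); (14,10,cv); (18,0,cv); (18,15,cv); (18,17,cv); (19,8,cv); (19,15,cv); (19,16,cv); (20,10,cv); (20,16,cv); (20,17,cv); (21,15,cv); (21,16,cv); (21,17,cv)
final:
nodes: 0:V, 2:V, 3:V, 4:V, 6:T, 8:V, 9:V, 10:V, 12:T, 13:T, 14:T, 15:V, 16:V, 17:V, 18:T, 19:T, 20:T, 21:T
edges: (6,0,cv); (6,0,cvk); (6,2,cv); (6,4,cv); (12,2,cv); (12,8,cv); (12,9,cv); (13,3,cv); (13,9,cv); (13,10,cv); (14,8,cv); (14,9,cv); (14,10,cv); (18,0,cv); (18,15,cv); (18,17,cv); (19,8,cv); (19,15,cv); (19,16,cv); (20,10,cv); (20,16,cv); (20,17,cv); (21,15,cv); (21,16,cv); (21,17,cv)


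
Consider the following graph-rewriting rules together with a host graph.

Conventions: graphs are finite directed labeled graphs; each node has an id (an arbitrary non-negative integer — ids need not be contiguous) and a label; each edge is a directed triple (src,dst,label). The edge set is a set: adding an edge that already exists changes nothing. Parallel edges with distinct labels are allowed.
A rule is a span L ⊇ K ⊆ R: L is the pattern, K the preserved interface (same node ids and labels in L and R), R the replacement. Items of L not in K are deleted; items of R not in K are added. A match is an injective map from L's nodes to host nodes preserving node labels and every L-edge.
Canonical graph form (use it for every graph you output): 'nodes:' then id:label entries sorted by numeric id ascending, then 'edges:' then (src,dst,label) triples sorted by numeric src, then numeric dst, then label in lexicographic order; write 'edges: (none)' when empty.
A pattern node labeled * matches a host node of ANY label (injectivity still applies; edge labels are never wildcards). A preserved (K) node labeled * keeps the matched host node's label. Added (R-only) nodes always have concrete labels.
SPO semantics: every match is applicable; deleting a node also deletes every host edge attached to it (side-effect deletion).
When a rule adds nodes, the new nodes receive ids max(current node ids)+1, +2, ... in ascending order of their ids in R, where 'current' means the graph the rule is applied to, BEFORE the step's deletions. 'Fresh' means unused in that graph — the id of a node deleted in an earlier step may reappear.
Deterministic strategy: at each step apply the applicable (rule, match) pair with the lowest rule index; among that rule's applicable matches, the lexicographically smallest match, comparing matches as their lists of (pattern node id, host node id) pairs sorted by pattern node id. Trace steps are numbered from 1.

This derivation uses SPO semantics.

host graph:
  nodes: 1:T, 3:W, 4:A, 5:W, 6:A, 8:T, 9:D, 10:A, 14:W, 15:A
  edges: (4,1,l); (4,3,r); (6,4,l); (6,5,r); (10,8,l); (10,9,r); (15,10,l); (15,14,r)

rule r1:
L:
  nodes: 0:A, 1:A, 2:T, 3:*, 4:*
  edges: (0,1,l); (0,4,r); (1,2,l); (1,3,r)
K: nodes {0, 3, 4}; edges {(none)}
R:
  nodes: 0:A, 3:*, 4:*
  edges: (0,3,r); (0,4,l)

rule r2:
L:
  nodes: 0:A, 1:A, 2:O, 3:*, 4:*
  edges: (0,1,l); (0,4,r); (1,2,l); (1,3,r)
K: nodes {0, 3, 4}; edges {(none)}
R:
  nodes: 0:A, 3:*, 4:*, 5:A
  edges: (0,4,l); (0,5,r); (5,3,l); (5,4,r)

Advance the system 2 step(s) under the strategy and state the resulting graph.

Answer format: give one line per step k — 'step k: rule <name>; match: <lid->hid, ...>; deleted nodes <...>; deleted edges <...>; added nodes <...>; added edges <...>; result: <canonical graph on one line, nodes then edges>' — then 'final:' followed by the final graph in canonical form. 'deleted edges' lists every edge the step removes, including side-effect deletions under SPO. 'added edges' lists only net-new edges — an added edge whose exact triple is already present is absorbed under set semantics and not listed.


step 1: rule r1; match: 0->6, 1->4, 2->1, 3->3, 4->5; deleted nodes 1, 4; deleted edges (4,1,l); (4,3,r); (6,4,l); (6,5,r); added nodes (none); added edges (6,3,r); (6,5,l); result: nodes: 3:W, 5:W, 6:A, 8:T, 9:D, 10:A, 14:W, 15:A edges: (6,3,r); (6,5,l); (10,8,l); (10,9,r); (15,10,l); (15,14,r)
step 2: rule r1; match: 0->15, 1->10, 2->8, 3->9, 4->14; deleted nodes 8, 10; deleted edges (10,8,l); (10,9,r); (15,10,l); (15,14,r); added nodes (none); added edges (15,9,r); (15,14,l); result: nodes: 3:W, 5:W, 6:A, 9:D, 14:W, 15:A edges: (6,3,r); (6,5,l); (15,9,r); (15,14,l)
final:
nodes: 3:W, 5:W, 6:A, 9:D, 14:W, 15:A
edges: (6,3,r); (6,5,l); (15,9,r); (15,14,l)


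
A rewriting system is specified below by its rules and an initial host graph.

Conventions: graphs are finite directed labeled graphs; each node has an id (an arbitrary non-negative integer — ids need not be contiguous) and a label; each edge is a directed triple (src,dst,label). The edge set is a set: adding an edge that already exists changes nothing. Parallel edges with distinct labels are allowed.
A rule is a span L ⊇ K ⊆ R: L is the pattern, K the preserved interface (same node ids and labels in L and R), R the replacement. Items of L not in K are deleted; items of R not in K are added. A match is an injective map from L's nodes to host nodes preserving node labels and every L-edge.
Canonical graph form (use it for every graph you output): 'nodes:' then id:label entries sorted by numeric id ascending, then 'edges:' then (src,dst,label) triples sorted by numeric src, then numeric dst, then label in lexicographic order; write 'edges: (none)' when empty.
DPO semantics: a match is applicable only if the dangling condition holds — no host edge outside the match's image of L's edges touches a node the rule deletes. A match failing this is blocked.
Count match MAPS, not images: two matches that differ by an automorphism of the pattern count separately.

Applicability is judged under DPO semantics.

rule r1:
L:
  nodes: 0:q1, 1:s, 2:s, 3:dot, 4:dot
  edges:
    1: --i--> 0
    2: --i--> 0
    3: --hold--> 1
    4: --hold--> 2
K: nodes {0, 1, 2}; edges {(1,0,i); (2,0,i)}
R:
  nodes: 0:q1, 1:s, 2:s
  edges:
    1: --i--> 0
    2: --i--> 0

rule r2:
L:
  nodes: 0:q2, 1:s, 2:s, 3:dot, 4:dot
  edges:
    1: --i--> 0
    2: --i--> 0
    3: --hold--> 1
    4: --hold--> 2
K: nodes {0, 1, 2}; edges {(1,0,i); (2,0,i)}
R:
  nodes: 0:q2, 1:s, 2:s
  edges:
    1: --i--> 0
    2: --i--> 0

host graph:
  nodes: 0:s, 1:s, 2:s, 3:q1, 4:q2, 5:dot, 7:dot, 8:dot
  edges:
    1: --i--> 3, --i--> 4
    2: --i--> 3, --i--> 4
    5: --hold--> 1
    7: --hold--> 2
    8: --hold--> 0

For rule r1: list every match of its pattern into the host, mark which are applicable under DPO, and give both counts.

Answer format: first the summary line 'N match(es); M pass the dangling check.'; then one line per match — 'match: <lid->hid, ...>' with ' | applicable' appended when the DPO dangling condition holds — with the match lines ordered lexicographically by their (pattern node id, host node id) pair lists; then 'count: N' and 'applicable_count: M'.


2 match(es); 2 pass the dangling check.
match: 0->3, 1->1, 2->2, 3->5, 4->7 | applicable
match: 0->3, 1->2, 2->1, 3->7, 4->5 | applicable
count: 2
applicable_count: 2


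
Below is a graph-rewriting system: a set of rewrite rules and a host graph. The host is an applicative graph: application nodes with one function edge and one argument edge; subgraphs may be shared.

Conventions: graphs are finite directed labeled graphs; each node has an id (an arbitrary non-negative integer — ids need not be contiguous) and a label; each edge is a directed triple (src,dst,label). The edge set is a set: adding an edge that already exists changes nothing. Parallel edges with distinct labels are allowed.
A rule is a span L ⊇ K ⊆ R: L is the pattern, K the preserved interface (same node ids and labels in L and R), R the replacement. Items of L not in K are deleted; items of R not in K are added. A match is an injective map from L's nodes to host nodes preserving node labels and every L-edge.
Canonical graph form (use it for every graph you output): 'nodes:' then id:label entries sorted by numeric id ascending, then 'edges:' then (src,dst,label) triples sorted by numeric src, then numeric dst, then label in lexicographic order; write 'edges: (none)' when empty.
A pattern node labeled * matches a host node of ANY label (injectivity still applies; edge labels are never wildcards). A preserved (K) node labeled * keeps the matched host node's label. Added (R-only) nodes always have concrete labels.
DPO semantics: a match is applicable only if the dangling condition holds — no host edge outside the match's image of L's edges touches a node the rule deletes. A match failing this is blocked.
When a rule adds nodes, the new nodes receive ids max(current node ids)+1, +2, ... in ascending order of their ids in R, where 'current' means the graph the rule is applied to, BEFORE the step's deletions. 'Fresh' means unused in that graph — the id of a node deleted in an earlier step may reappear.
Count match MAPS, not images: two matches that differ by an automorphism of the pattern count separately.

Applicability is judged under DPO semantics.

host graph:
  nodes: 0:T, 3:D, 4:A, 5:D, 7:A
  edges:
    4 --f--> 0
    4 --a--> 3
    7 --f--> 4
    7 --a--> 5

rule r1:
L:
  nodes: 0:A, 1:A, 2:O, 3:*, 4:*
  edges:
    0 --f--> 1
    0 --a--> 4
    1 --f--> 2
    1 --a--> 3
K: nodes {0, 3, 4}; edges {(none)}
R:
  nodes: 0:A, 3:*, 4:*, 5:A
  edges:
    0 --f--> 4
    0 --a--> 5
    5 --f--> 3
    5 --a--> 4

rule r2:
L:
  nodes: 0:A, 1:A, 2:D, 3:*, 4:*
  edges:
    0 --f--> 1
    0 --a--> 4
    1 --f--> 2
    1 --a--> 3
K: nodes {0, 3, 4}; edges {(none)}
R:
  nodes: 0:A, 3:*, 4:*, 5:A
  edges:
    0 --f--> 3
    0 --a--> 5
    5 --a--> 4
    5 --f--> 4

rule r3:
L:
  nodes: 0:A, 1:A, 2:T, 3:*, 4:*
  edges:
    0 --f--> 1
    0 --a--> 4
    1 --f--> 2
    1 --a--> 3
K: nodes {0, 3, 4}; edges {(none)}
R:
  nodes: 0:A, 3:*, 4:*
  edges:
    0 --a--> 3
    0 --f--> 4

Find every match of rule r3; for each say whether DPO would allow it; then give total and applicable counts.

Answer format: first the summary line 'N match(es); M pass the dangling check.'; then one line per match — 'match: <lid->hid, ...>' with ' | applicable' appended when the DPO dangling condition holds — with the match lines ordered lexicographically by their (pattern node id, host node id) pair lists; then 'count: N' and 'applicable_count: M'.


1 match(es); 1 pass the dangling check.
match: 0->7, 1->4, 2->0, 3->3, 4->5 | applicable
count: 1
applicable_count: 1


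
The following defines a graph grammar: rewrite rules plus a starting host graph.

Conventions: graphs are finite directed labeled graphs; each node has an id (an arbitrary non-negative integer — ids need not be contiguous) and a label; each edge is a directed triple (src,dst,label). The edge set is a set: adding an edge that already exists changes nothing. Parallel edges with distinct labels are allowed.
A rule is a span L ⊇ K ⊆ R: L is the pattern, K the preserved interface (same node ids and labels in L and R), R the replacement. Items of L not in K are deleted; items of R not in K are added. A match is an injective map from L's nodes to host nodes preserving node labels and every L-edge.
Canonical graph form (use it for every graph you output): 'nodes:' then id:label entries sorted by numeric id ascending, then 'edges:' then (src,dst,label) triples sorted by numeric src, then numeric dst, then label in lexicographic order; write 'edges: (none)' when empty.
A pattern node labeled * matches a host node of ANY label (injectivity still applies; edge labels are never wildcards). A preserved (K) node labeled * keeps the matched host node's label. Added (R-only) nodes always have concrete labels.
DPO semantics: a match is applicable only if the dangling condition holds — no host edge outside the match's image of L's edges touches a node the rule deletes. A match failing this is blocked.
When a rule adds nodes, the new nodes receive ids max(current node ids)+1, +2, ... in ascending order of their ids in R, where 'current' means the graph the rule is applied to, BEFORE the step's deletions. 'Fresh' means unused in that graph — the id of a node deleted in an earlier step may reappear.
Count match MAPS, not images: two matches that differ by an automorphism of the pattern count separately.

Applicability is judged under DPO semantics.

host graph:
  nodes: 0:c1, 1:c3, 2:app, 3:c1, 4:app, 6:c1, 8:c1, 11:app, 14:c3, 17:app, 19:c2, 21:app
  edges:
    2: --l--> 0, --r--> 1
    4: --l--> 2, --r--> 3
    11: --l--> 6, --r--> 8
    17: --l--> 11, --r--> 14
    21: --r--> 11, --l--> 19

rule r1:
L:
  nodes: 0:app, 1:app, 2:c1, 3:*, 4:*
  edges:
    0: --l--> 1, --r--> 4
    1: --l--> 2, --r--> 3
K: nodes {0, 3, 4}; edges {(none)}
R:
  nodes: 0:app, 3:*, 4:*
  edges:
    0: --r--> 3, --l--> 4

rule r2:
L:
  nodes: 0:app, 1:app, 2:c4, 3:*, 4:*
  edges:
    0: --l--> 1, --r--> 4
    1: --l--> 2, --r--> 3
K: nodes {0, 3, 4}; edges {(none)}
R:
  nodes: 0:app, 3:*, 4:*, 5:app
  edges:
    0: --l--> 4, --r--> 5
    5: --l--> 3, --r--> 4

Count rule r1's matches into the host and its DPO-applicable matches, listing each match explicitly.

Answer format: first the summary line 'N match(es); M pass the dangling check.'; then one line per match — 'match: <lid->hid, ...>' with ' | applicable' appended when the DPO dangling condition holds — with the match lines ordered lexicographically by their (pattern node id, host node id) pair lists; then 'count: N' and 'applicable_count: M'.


2 match(es); 1 pass the dangling check.
match: 0->4, 1->2, 2->0, 3->1, 4->3 | applicable
match: 0->17, 1->11, 2->6, 3->8, 4->14
count: 2
applicable_count: 1


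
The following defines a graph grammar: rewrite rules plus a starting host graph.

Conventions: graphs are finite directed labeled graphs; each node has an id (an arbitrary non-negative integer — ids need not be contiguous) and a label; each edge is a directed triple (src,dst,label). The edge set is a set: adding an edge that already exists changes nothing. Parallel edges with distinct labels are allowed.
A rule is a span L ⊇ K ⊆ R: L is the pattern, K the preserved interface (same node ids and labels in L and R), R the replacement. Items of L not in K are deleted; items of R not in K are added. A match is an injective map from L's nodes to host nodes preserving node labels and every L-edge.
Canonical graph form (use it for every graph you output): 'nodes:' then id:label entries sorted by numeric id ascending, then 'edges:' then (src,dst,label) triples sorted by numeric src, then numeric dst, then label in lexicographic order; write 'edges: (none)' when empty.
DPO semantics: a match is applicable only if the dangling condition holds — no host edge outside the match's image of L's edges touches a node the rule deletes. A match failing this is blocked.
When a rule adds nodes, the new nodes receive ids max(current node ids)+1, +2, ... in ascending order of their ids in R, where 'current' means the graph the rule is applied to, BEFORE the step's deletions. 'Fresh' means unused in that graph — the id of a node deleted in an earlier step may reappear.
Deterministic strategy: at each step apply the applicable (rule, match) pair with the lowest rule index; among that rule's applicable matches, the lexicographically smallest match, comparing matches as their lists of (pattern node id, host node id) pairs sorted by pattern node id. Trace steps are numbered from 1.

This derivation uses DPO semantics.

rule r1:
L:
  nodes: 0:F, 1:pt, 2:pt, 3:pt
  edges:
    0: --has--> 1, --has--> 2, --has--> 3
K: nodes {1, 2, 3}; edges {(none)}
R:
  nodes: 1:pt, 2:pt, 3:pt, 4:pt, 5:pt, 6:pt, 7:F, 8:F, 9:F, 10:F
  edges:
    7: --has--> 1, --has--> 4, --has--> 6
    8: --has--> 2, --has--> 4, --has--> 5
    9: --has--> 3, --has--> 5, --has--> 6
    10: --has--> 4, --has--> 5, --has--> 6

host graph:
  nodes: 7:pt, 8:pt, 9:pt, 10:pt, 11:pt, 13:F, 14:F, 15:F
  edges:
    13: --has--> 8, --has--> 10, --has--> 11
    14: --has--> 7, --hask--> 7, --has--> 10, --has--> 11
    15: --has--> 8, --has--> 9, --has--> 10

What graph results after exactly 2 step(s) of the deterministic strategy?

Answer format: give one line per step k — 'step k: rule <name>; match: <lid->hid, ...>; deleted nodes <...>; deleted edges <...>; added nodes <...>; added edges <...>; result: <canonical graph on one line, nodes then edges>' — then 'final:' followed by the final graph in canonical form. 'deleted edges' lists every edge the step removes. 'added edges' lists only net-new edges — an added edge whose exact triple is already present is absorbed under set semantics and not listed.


step 1: rule r1; match: 0->13, 1->8, 2->10, 3->11; deleted nodes 13; deleted edges (13,8,has); (13,10,has); (13,11,has); added nodes 16, 17, 18, 19, 20, 21, 22; added edges (19,8,has); (19,16,has); (19,18,has); (20,10,has); (20,16,has); (20,17,has); (21,11,has); (21,17,has); (21,18,has); (22,16,has); (22,17,has); (22,18,has); result: nodes: 7:pt, 8:pt, 9:pt, 10:pt, 11:pt, 14:F, 15:F, 16:pt, 17:pt, 18:pt, 19:F, 20:F, 21:F, 22:F edges: (14,7,has); (14,7,hask); (14,10,has); (14,11,has); (15,8,has); (15,9,has); (15,10,has); (19,8,has); (19,16,has); (19,18,has); (20,10,has); (20,16,has); (20,17,has); (21,11,has); (21,17,has); (21,18,has); (22,16,has); (22,17,has); (22,18,has)
step 2: rule r1; match: 0->15, 1->8, 2->9, 3->10; deleted nodes 15; deleted edges (15,8,has); (15,9,has); (15,10,has); added nodes 23, 24, 25, 26, 27, 28, 29; added edges (26,8,has); (26,23,has); (26,25,has); (27,9,has); (27,23,has); (27,24,has); (28,10,has); (28,24,has); (28,25,has); (29,23,has); (29,24,has); (29,25,has); result: nodes: 7:pt, 8:pt, 9:pt, 10:pt, 11:pt, 14:F, 16:pt, 17:pt, 18:pt, 19:F, 20:F, 21:F, 22:F, 23:pt, 24:pt, 25:pt, 26:F, 27:F, 28:F, 29:F edges: (14,7,has); (14,7,hask); (14,10,has); (14,11,has); (19,8,has); (19,16,has); (19,18,has); (20,10,has); (20,16,has); (20,17,has); (21,11,has); (21,17,has); (21,18,has); (22,16,has); (22,17,has); (22,18,has); (26,8,has); (26,23,has); (26,25,has); (27,9,has); (27,23,has); (27,24,has); (28,10,has); (28,24,has); (28,25,has); (29,23,has); (29,24,has); (29,25,has)
final:
nodes: 7:pt, 8:pt, 9:pt, 10:pt, 11:pt, 14:F, 16:pt, 17:pt, 18:pt, 19:F, 20:F, 21:F, 22:F, 23:pt, 24:pt, 25:pt, 26:F, 27:F, 28:F, 29:F
edges: (14,7,has); (14,7,hask); (14,10,has); (14,11,has); (19,8,has); (19,16,has); (19,18,has); (20,10,has); (20,16,has); (20,17,has); (21,11,has); (21,17,has); (21,18,has); (22,16,has); (22,17,has); (22,18,has); (26,8,has); (26,23,has); (26,25,has); (27,9,has); (27,23,has); (27,24,has); (28,10,has); (28,24,has); (28,25,has); (29,23,has); (29,24,has); (29,25,has)
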